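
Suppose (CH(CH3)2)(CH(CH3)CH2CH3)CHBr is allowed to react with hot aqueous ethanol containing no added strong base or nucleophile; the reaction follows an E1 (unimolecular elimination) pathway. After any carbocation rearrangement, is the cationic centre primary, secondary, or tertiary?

tertiary

Step 1: Ionisation: the C–Br σ-bond cleaves heterolytically; both bonding electrons depart with Br⁻, leaving a secondary carbocation at the α-carbon.
Step 2: Carbocation rearrangement: a 1,2-hydride shift from the adjacent isopropyl carbon converts the initially-formed secondary cation into the more stable tertiary cation.
The cation rearranges from secondary to tertiary via a 1,2-hydride shift from the adjacent isopropyl carbon; the tertiary cation is what reacts next.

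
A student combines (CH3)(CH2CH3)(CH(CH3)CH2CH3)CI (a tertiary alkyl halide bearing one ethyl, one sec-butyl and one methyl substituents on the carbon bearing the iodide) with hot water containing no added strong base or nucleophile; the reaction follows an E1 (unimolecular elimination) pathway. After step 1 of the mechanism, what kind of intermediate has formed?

Step 1: Ionisation: the C–I σ-bond cleaves heterolytically; both bonding electrons depart with I⁻, leaving a tertiary carbocation at the α-carbon.
After step 1 the species present is a tertiary carbocation.

tertiary carbocation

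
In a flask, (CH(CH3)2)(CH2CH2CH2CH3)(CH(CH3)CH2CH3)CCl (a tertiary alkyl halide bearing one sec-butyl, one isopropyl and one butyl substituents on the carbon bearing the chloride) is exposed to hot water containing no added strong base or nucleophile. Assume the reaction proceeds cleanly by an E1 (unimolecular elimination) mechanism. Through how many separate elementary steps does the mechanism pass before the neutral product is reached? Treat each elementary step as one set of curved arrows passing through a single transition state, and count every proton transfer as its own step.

2

Step 1: Rate-determining heterolysis of the C–Cl bond gives Cl⁻ and a tertiary carbocation.
(No 1,2-shift: no single shift to an adjacent carbon would give a more stable cation.)
Step 2: Loss of a β-proton to a water molecule of the solvent: the C–H bonding pair collapses toward the cationic carbon to form the C=C π bond, yielding the alkene.
Total: 2 elementary steps.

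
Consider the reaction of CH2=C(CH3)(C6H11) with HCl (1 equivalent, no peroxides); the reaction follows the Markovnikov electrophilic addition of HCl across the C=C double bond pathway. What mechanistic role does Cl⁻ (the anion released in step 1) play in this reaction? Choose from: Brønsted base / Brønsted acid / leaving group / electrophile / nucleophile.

Step 2: Nucleophilic attack by Cl⁻ on the carbocation completes the addition, giving R–Cl.
Cl⁻ (the anion released in step 1) donates an electron pair to form a new σ-bond to carbon — it is the nucleophile.

nucleophile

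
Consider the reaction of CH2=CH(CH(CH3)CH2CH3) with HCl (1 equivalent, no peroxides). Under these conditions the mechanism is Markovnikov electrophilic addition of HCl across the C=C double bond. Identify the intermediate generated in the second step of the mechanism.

tertiary carbocation

Step 1: Electrophilic addition begins with the π(C=C) electrons forming a bond to the proton of HCl. Following Markovnikov's rule, the resulting cation is secondary. The H–Cl bond breaks heterolytically, releasing Cl⁻.
Step 2: A 1,2-hydride shift from the adjacent sec-butyl carbon moves the positive charge from the secondary centre to an adjacent carbon, generating a more stable tertiary carbocation.
After step 2 the species present is a tertiary carbocation.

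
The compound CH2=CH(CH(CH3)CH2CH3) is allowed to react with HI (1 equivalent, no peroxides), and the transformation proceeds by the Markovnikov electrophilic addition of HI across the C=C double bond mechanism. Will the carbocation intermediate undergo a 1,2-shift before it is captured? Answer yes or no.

yes

The first-formed carbocation is secondary.
The adjacent sec-butyl carbon already bears 2 other carbon substituents and has a hydrogen to migrate; after a 1,2-hydride shift from that carbon the positive charge sits on a tertiary centre.
Tertiary is more stable than secondary, so the shift occurs.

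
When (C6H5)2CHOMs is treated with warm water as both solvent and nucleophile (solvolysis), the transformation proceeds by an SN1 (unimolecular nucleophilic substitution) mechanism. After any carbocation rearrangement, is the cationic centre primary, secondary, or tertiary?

Step 1: Ionisation: the C–O σ-bond cleaves heterolytically; both bonding electrons depart with MsO⁻, leaving a secondary carbocation at the α-carbon.
No single 1,2-shift to an adjacent carbon would give a more-substituted cation, so no rearrangement occurs.

secondary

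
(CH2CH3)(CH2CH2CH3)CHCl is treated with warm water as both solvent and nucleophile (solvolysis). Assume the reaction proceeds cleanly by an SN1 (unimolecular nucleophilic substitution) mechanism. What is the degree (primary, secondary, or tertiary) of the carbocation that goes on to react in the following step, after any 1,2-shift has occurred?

secondary

Step 1: Unassisted departure of Cl⁻ (taking the C–Cl bonding pair) generates a secondary carbocation.
No single 1,2-shift to an adjacent carbon would give a more-substituted cation, so no rearrangement occurs.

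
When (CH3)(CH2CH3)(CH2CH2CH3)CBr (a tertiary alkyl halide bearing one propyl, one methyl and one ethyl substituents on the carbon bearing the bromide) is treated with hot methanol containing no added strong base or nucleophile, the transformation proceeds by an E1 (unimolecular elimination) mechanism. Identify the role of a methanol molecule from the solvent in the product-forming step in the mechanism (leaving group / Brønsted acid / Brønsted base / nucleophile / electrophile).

Step 2: A weak base (a methanol molecule from the solvent) removes a proton from a carbon adjacent to the cationic centre; the electrons of that C–H bond become the new π(C=C) bond, giving the alkene.
A methanol molecule from the solvent in the product-forming step accepts a proton in a proton-transfer step — a Brønsted base.

Brønsted base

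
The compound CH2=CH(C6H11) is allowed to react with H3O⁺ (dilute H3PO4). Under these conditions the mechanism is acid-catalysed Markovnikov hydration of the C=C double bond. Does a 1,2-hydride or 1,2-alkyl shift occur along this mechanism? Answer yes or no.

yes

The first-formed carbocation is secondary.
The adjacent cyclohexyl carbon already bears 2 other carbon substituents and has a hydrogen to migrate; after a 1,2-hydride shift from that carbon the positive charge sits on a tertiary centre.
Tertiary is more stable than secondary, so the shift occurs.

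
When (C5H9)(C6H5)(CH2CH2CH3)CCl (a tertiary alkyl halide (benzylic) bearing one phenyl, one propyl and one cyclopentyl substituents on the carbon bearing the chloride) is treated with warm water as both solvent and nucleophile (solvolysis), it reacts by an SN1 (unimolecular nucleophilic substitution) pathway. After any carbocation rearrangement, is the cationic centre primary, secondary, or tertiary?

Step 1: Rate-determining heterolysis of the C–Cl bond gives Cl⁻ and a tertiary carbocation.
No single 1,2-shift to an adjacent carbon would give a more-substituted cation, so no rearrangement occurs.

tertiary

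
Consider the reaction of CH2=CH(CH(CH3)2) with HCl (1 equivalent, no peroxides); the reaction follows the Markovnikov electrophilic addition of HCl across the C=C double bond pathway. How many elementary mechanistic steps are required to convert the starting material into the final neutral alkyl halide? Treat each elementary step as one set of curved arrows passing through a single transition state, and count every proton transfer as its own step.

3

Step 1: Protonation of the alkene by HCl: the π bond acts as the nucleophile and picks up H⁺, giving the more stable (Markovnikov) secondary carbocation. The H–Cl bond breaks heterolytically, releasing Cl⁻.
Step 2: Carbocation rearrangement: a 1,2-hydride shift from the adjacent isopropyl carbon converts the initially-formed secondary cation into the more stable tertiary cation.
Step 3: Nucleophilic attack by Cl⁻ on the carbocation completes the addition, giving R–Cl.
Total: 3 elementary steps.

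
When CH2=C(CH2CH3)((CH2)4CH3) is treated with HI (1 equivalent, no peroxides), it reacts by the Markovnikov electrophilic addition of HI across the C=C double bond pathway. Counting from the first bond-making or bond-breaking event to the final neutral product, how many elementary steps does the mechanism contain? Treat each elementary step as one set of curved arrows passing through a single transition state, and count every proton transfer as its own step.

2

Step 1: Protonation of the alkene by HI: the π bond acts as the nucleophile and picks up H⁺, giving the more stable (Markovnikov) tertiary carbocation. The H–I bond breaks heterolytically, releasing I⁻.
(No 1,2-shift: no single shift to an adjacent carbon would give a more stable cation.)
Step 2: The I⁻ anion donates a lone pair to the carbocation, forming the new C–I σ-bond and giving the neutral alkyl halide.
Total: 2 elementary steps.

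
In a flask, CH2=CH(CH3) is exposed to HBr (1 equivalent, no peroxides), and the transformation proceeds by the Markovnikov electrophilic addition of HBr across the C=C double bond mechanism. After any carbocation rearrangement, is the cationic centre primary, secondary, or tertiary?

secondary

Step 1: The π electrons of the C=C bond attack a proton of HBr; Markovnikov addition places the new C–H on the less-substituted alkene carbon, so the positive charge ends up on the more-substituted carbon — a secondary carbocation. The H–Br bond breaks heterolytically, releasing Br⁻.
No single 1,2-shift to an adjacent carbon would give a more-substituted cation, so no rearrangement occurs.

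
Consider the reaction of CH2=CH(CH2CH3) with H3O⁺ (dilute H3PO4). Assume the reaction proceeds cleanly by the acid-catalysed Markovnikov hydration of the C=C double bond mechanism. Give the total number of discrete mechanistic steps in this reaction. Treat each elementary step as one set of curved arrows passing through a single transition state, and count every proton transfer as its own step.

3

Step 1: Protonation of the alkene by H3O⁺: the π bond acts as the nucleophile and picks up H⁺, giving the more stable (Markovnikov) secondary carbocation. H2O is released.
(No 1,2-shift: no single shift to an adjacent carbon would give a more stable cation.)
Step 2: A lone pair on the oxygen of H2O attacks the carbocation, forming a C–O bond and an oxonium ion (a protonated alcohol).
Step 3: Deprotonation of the oxonium ion by a water molecule delivers the neutral alcohol and regenerates the acid catalyst.
Total: 3 elementary steps.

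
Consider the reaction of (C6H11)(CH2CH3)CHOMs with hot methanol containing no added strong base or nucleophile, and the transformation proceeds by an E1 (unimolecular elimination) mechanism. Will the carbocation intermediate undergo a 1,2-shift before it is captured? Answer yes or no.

The first-formed carbocation is secondary.
The adjacent cyclohexyl carbon already bears 2 other carbon substituents and has a hydrogen to migrate; after a 1,2-hydride shift from that carbon the positive charge sits on a tertiary centre.
Tertiary is more stable than secondary, so the shift occurs.

yes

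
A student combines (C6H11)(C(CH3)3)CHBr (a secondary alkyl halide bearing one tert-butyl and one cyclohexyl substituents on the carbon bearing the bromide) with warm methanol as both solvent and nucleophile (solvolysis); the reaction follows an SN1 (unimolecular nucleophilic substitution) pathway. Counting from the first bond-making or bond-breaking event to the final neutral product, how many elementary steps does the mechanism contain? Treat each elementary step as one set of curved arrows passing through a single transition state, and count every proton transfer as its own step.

Step 1: The C–Br bond breaks with both electrons going to the bromide; Br⁻ leaves and a secondary carbocation remains.
Step 2: A 1,2-hydride shift from the adjacent cyclohexyl carbon moves the positive charge from the secondary centre to an adjacent carbon, generating a more stable tertiary carbocation.
Step 3: CH3OH donates an oxygen lone pair into the empty p orbital of the cation, giving a protonated ether (an oxonium ion).
Step 4: A second solvent molecule removes the proton on oxygen, giving the neutral ether product.
Total: 4 elementary steps.

4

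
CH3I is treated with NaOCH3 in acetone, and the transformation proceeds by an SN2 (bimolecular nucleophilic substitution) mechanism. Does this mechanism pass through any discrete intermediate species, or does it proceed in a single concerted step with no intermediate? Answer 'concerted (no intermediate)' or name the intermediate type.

The methoxide nucleophile donates a lone pair from O to the α-carbon in a backside attack; simultaneously the C–I σ-bond breaks and both of its electrons leave with I⁻. One concerted step with inversion of configuration.
All bond changes occur in one transition state; no discrete intermediate is formed.

concerted (no intermediate)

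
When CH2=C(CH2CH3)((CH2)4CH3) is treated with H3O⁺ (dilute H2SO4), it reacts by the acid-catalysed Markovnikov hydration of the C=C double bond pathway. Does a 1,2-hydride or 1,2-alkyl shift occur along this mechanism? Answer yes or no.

no

The first-formed carbocation is tertiary.
No single 1,2-shift to an adjacent carbon would produce a more-substituted cation than the one already present, so no rearrangement occurs.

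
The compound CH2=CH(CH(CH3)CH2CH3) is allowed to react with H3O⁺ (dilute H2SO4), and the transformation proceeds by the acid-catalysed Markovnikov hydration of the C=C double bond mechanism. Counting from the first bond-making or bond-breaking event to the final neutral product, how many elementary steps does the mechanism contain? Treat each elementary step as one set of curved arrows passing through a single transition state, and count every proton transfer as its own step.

Step 1: Electrophilic addition begins with the π(C=C) electrons forming a bond to the proton of H3O⁺. Following Markovnikov's rule, the resulting cation is secondary. H2O is released.
Step 2: A 1,2-hydride shift from the adjacent sec-butyl carbon moves the positive charge from the secondary centre to an adjacent carbon, generating a more stable tertiary carbocation.
Step 3: Water acts as the nucleophile: an oxygen lone pair bonds to the cationic carbon, giving an oxonium-ion intermediate.
Step 4: H2O removes a proton from the oxonium oxygen, regenerating H3O⁺ and giving the neutral alcohol.
Total: 4 elementary steps.

4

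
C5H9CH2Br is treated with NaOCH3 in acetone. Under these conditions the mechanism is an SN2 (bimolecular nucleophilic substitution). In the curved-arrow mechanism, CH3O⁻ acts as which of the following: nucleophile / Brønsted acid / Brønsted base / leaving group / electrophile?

Step 1: CH3O⁻ attacks the back face of the α-carbon while Br⁻ departs with the C–Br bonding pair — a single concerted displacement through a pentacoordinate transition state.
CH3O⁻ donates an electron pair to form a new σ-bond to carbon — it is the nucleophile.

nucleophile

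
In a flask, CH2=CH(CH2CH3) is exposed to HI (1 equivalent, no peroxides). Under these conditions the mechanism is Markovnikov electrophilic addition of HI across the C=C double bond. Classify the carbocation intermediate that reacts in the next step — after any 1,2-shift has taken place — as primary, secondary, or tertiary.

Step 1: The π electrons of the C=C bond attack a proton of HI; Markovnikov addition places the new C–H on the less-substituted alkene carbon, so the positive charge ends up on the more-substituted carbon — a secondary carbocation. The H–I bond breaks heterolytically, releasing I⁻.
No single 1,2-shift to an adjacent carbon would give a more-substituted cation, so no rearrangement occurs.

secondary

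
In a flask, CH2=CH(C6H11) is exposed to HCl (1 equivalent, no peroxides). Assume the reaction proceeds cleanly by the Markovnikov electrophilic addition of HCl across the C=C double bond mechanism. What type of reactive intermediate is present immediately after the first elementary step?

Step 1: The π electrons of the C=C bond attack a proton of HCl; Markovnikov addition places the new C–H on the less-substituted alkene carbon, so the positive charge ends up on the more-substituted carbon — a secondary carbocation. The H–Cl bond breaks heterolytically, releasing Cl⁻.
After step 1 the species present is a secondary carbocation.

secondary carbocation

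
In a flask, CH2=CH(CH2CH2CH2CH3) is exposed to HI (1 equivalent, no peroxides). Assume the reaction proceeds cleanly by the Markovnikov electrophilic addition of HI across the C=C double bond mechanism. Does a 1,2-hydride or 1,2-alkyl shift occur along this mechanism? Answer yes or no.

The first-formed carbocation is secondary.
No single 1,2-shift to an adjacent carbon would produce a more-substituted cation than the one already present, so no rearrangement occurs.

no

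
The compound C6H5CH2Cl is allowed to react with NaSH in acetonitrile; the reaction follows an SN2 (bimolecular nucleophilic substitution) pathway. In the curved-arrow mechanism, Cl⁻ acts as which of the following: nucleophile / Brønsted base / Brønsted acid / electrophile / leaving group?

Step 1: The hydrosulfide nucleophile donates a lone pair from S to the α-carbon in a backside attack; simultaneously the C–Cl σ-bond breaks and both of its electrons leave with Cl⁻. One concerted step with inversion of configuration.
Cl⁻ departs with both electrons of the breaking σ-bond — that is the definition of a leaving group.

leaving group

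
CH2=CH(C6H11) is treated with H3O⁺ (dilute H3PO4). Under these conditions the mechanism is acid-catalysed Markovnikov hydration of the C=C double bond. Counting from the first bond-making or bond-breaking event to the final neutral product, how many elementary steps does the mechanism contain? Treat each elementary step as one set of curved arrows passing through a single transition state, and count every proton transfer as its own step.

4

Step 1: Electrophilic addition begins with the π(C=C) electrons forming a bond to the proton of H3O⁺. Following Markovnikov's rule, the resulting cation is secondary. H2O is released.
Step 2: Carbocation rearrangement: a 1,2-hydride shift from the adjacent cyclohexyl carbon converts the initially-formed secondary cation into the more stable tertiary cation.
Step 3: Water acts as the nucleophile: an oxygen lone pair bonds to the cationic carbon, giving an oxonium-ion intermediate.
Step 4: Proton transfer from the O–H of the oxonium ion to H2O completes the catalytic cycle and yields the alcohol.
Total: 4 elementary steps.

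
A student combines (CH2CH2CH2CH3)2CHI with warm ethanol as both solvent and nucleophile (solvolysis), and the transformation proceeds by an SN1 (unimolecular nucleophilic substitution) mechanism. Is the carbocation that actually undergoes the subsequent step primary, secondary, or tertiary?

secondary

Step 1: Ionisation: the C–I σ-bond cleaves heterolytically; both bonding electrons depart with I⁻, leaving a secondary carbocation at the α-carbon.
No single 1,2-shift to an adjacent carbon would give a more-substituted cation, so no rearrangement occurs.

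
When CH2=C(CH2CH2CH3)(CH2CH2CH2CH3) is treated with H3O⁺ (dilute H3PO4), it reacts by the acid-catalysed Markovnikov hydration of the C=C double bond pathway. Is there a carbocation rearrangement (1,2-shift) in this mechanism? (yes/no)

The first-formed carbocation is tertiary.
No single 1,2-shift to an adjacent carbon would produce a more-substituted cation than the one already present, so no rearrangement occurs.

no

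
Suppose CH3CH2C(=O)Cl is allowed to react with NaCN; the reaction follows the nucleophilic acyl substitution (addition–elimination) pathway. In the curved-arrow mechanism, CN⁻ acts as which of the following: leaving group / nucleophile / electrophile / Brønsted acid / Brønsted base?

Step 1: Nucleophilic addition of CN⁻ to the acyl carbon breaks the π(C=O) bond and yields a tetrahedral, anionic intermediate.
CN⁻ donates an electron pair to form a new σ-bond to carbon — it is the nucleophile.

nucleophile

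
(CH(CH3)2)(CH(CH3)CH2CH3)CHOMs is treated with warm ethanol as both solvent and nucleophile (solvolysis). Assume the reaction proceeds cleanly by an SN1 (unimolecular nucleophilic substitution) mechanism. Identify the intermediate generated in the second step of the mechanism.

Step 1: Unassisted departure of MsO⁻ (taking the C–O bonding pair) generates a secondary carbocation.
Step 2: A 1,2-hydride shift from the adjacent isopropyl carbon moves the positive charge from the secondary centre to an adjacent carbon, generating a more stable tertiary carbocation.
After step 2 the species present is a tertiary carbocation.

tertiary carbocation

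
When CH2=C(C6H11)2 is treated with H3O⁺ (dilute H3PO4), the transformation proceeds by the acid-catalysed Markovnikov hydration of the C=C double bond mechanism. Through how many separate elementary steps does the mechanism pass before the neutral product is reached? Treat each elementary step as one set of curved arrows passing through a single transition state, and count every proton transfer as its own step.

3

Step 1: The π electrons of the C=C bond attack a proton of H3O⁺; Markovnikov addition places the new C–H on the less-substituted alkene carbon, so the positive charge ends up on the more-substituted carbon — a tertiary carbocation. H2O is released.
(No 1,2-shift: no single shift to an adjacent carbon would give a more stable cation.)
Step 2: Nucleophilic capture of the cation by H2O produces the protonated alcohol (an oxonium ion).
Step 3: H2O removes a proton from the oxonium oxygen, regenerating H3O⁺ and giving the neutral alcohol.
Total: 3 elementary steps.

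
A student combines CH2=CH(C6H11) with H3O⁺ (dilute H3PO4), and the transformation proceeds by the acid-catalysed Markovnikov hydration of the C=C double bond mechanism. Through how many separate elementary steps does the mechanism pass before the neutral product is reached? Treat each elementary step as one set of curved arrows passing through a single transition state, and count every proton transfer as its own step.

Step 1: Protonation of the alkene by H3O⁺: the π bond acts as the nucleophile and picks up H⁺, giving the more stable (Markovnikov) secondary carbocation. H2O is released.
Step 2: A 1,2-hydride shift from the adjacent cyclohexyl carbon moves the positive charge from the secondary centre to an adjacent carbon, generating a more stable tertiary carbocation.
Step 3: A lone pair on the oxygen of H2O attacks the carbocation, forming a C–O bond and an oxonium ion (a protonated alcohol).
Step 4: Deprotonation of the oxonium ion by a water molecule delivers the neutral alcohol and regenerates the acid catalyst.
Total: 4 elementary steps.

4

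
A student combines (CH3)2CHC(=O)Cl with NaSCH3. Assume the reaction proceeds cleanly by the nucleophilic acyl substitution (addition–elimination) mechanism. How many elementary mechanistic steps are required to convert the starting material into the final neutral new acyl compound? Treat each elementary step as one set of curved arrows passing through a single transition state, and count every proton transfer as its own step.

Step 1: CH3S⁻ adds to the carbonyl carbon; the C=O π electrons shift onto oxygen and a tetrahedral alkoxide intermediate forms.
Step 2: An oxygen lone pair re-forms the C=O π bond as the C–Cl σ-bond breaks; Cl⁻ is expelled.
Total: 2 elementary steps.

2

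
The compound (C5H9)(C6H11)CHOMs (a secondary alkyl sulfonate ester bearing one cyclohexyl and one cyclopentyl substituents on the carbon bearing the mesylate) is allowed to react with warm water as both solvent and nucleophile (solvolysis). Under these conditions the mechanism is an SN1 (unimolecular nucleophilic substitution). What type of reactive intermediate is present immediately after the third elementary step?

oxonium ion

Step 1: Unassisted departure of MsO⁻ (taking the C–O bonding pair) generates a secondary carbocation.
Step 2: A 1,2-hydride shift from the adjacent cyclohexyl carbon moves the positive charge from the secondary centre to an adjacent carbon, generating a more stable tertiary carbocation.
Step 3: H2O donates an oxygen lone pair into the empty p orbital of the cation, giving a protonated alcohol (an oxonium ion).
After step 3 the species present is an oxonium ion.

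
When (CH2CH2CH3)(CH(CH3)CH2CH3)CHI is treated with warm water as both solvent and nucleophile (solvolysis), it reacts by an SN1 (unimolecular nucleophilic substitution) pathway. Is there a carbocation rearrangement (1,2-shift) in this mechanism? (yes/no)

The first-formed carbocation is secondary.
The adjacent sec-butyl carbon already bears 2 other carbon substituents and has a hydrogen to migrate; after a 1,2-hydride shift from that carbon the positive charge sits on a tertiary centre.
Tertiary is more stable than secondary, so the shift occurs.

yes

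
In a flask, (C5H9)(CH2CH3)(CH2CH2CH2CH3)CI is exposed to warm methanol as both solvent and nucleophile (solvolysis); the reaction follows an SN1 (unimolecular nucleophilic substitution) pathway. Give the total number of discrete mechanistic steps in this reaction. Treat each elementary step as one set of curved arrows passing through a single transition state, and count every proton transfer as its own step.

3

Step 1: The C–I bond breaks with both electrons going to the iodide; I⁻ leaves and a tertiary carbocation remains.
(No 1,2-shift: no single shift to an adjacent carbon would give a more stable cation.)
Step 2: CH3OH donates an oxygen lone pair into the empty p orbital of the cation, giving a protonated ether (an oxonium ion).
Step 3: Deprotonation of the oxonium oxygen by solvent methanol yields the neutral ether.
Total: 3 elementary steps.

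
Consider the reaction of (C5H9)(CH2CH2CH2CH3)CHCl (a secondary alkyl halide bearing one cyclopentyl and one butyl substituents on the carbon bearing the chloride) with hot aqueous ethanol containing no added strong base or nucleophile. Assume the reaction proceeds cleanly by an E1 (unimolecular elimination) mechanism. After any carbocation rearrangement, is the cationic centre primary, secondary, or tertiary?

Step 1: The C–Cl bond breaks with both electrons going to the chloride; Cl⁻ leaves and a secondary carbocation remains.
Step 2: A 1,2-hydride shift from the adjacent cyclopentyl carbon moves the positive charge from the secondary centre to an adjacent carbon, generating a more stable tertiary carbocation.
The cation rearranges from secondary to tertiary via a 1,2-hydride shift from the adjacent cyclopentyl carbon; the tertiary cation is what reacts next.

tertiary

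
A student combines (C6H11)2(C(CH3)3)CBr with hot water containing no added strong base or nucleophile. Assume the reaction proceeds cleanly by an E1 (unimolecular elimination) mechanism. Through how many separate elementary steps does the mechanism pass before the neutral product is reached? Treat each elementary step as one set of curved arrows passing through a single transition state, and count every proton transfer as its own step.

2

Step 1: Ionisation: the C–Br σ-bond cleaves heterolytically; both bonding electrons depart with Br⁻, leaving a tertiary carbocation at the α-carbon.
(No 1,2-shift: no single shift to an adjacent carbon would give a more stable cation.)
Step 2: A water molecule (solvent) deprotonates a β-carbon; as the C–H bond breaks, those electrons form the new alkene π bond.
Total: 2 elementary steps.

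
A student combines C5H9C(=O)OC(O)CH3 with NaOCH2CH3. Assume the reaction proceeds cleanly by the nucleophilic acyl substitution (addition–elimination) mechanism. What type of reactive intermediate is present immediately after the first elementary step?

tetrahedral intermediate

Step 1: CH3CH2O⁻ adds to the carbonyl carbon; the C=O π electrons shift onto oxygen and a tetrahedral alkoxide intermediate forms.
After step 1 the species present is a tetrahedral intermediate.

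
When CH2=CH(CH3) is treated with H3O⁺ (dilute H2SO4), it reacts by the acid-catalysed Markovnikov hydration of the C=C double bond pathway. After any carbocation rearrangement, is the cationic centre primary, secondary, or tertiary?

secondary

Step 1: Electrophilic addition begins with the π(C=C) electrons forming a bond to the proton of H3O⁺. Following Markovnikov's rule, the resulting cation is secondary. H2O is released.
No single 1,2-shift to an adjacent carbon would give a more-substituted cation, so no rearrangement occurs.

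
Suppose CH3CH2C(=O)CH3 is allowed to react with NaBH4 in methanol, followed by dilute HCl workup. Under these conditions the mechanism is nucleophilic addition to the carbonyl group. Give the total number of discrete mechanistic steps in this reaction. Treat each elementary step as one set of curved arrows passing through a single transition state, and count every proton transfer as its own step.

2

Step 1: A lone pair / filled orbital on H⁻ (delivered from BH4⁻) attacks the electrophilic carbonyl carbon; the π(C=O) electrons shift onto oxygen, producing a tetrahedral alkoxide intermediate.
Step 2: Protonation of the alkoxide by dilute HCl workup furnishes an alcohol.
Total: 2 elementary steps.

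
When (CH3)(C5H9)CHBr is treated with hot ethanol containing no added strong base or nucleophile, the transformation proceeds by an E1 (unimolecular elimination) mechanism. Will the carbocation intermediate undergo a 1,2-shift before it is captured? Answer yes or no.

yes

The first-formed carbocation is secondary.
The adjacent cyclopentyl carbon already bears 2 other carbon substituents and has a hydrogen to migrate; after a 1,2-hydride shift from that carbon the positive charge sits on a tertiary centre.
Tertiary is more stable than secondary, so the shift occurs.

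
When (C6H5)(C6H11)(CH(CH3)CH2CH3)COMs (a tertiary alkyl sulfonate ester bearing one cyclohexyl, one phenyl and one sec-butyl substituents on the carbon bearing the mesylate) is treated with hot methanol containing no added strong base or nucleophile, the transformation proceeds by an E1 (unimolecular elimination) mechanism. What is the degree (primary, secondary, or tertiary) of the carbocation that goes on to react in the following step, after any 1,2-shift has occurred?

Step 1: The C–O bond breaks with both electrons going to the mesylate; MsO⁻ leaves and a tertiary carbocation remains.
No single 1,2-shift to an adjacent carbon would give a more-substituted cation, so no rearrangement occurs.

tertiary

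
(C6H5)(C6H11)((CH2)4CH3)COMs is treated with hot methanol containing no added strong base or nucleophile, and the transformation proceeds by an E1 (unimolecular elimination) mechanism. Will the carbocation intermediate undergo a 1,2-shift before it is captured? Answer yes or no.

The first-formed carbocation is tertiary.
No single 1,2-shift to an adjacent carbon would produce a more-substituted cation than the one already present, so no rearrangement occurs.

no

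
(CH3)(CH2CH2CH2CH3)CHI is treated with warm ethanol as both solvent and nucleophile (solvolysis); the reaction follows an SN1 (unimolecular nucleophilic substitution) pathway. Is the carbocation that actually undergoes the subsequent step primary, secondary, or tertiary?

Step 1: The C–I bond breaks with both electrons going to the iodide; I⁻ leaves and a secondary carbocation remains.
No single 1,2-shift to an adjacent carbon would give a more-substituted cation, so no rearrangement occurs.

secondary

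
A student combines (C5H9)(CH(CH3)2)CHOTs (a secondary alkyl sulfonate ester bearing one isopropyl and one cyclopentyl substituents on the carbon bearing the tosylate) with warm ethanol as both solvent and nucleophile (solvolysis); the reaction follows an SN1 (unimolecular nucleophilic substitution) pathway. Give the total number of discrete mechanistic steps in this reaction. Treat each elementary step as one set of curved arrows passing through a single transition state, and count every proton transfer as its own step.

Step 1: Rate-determining heterolysis of the C–O bond gives TsO⁻ and a secondary carbocation.
Step 2: A 1,2-hydride shift from the adjacent isopropyl carbon moves the positive charge from the secondary centre to an adjacent carbon, generating a more stable tertiary carbocation.
Step 3: CH3CH2OH donates an oxygen lone pair into the empty p orbital of the cation, giving a protonated ether (an oxonium ion).
Step 4: Deprotonation of the oxonium oxygen by solvent ethanol yields the neutral ether.
Total: 4 elementary steps.

4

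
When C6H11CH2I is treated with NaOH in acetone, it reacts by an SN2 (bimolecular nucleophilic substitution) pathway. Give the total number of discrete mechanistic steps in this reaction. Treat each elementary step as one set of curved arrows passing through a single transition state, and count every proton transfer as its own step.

1

Step 1: OH⁻ attacks the back face of the α-carbon while I⁻ departs with the C–I bonding pair — a single concerted displacement through a pentacoordinate transition state.
Total: 1 elementary step.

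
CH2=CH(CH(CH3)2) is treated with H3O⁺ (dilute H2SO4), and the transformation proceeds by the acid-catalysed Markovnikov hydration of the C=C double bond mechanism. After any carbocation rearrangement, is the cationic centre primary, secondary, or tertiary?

tertiary

Step 1: The π electrons of the C=C bond attack a proton of H3O⁺; Markovnikov addition places the new C–H on the less-substituted alkene carbon, so the positive charge ends up on the more-substituted carbon — a secondary carbocation. H2O is released.
Step 2: A 1,2-hydride shift from the adjacent isopropyl carbon moves the positive charge from the secondary centre to an adjacent carbon, generating a more stable tertiary carbocation.
The cation rearranges from secondary to tertiary via a 1,2-hydride shift from the adjacent isopropyl carbon; the tertiary cation is what reacts next.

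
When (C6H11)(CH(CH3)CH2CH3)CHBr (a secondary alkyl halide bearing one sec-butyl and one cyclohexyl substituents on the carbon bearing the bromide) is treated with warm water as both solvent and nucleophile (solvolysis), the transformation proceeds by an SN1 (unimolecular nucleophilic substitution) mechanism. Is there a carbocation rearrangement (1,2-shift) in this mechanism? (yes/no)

The first-formed carbocation is secondary.
The adjacent sec-butyl carbon already bears 2 other carbon substituents and has a hydrogen to migrate; after a 1,2-hydride shift from that carbon the positive charge sits on a tertiary centre.
Tertiary is more stable than secondary, so the shift occurs.

yes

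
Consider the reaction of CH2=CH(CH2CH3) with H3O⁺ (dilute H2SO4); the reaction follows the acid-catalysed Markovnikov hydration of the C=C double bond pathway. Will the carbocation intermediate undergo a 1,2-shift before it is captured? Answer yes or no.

The first-formed carbocation is secondary.
No single 1,2-shift to an adjacent carbon would produce a more-substituted cation than the one already present, so no rearrangement occurs.

no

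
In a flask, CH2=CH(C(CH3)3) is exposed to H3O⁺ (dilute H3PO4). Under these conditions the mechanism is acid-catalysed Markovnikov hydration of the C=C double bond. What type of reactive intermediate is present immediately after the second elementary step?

tertiary carbocation

Step 1: Protonation of the alkene by H3O⁺: the π bond acts as the nucleophile and picks up H⁺, giving the more stable (Markovnikov) secondary carbocation. H2O is released.
Step 2: A methyl group with its bonding pair migrates from the adjacent tert-butyl carbon to the cationic centre — a 1,2-methyl shift — upgrading the secondary cation to a tertiary one.
After step 2 the species present is a tertiary carbocation.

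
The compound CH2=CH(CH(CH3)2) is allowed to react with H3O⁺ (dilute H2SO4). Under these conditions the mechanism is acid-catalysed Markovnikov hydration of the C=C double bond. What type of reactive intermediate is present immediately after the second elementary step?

tertiary carbocation

Step 1: Protonation of the alkene by H3O⁺: the π bond acts as the nucleophile and picks up H⁺, giving the more stable (Markovnikov) secondary carbocation. H2O is released.
Step 2: Carbocation rearrangement: a 1,2-hydride shift from the adjacent isopropyl carbon converts the initially-formed secondary cation into the more stable tertiary cation.
After step 2 the species present is a tertiary carbocation.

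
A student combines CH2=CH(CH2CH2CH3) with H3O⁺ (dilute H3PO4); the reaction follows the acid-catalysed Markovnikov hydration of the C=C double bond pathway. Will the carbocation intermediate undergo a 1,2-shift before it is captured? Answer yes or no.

The first-formed carbocation is secondary.
No single 1,2-shift to an adjacent carbon would produce a more-substituted cation than the one already present, so no rearrangement occurs.

no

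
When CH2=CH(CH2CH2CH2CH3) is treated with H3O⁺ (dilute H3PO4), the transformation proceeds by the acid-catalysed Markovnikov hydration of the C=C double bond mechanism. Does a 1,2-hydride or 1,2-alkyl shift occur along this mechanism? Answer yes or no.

The first-formed carbocation is secondary.
No single 1,2-shift to an adjacent carbon would produce a more-substituted cation than the one already present, so no rearrangement occurs.

no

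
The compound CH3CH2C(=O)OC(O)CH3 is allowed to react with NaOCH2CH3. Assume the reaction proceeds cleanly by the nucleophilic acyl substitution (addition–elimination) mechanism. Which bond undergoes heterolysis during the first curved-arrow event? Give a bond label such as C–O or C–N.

Step 1: Nucleophilic addition of CH3CH2O⁻ to the acyl carbon breaks the π(C=O) bond and yields a tetrahedral, anionic intermediate.
The bond broken in this step is the π(C=O) bond.

π(C=O)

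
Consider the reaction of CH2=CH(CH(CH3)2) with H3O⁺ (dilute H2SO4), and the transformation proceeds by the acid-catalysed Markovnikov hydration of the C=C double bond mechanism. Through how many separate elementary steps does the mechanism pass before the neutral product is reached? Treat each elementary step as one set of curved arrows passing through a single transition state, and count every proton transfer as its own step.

Step 1: The π electrons of the C=C bond attack a proton of H3O⁺; Markovnikov addition places the new C–H on the less-substituted alkene carbon, so the positive charge ends up on the more-substituted carbon — a secondary carbocation. H2O is released.
Step 2: A hydride (H with its bonding pair) migrates from the adjacent isopropyl carbon to the cationic centre — a 1,2-hydride shift — upgrading the secondary cation to a tertiary one.
Step 3: Water acts as the nucleophile: an oxygen lone pair bonds to the cationic carbon, giving an oxonium-ion intermediate.
Step 4: H2O removes a proton from the oxonium oxygen, regenerating H3O⁺ and giving the neutral alcohol.
Total: 4 elementary steps.

4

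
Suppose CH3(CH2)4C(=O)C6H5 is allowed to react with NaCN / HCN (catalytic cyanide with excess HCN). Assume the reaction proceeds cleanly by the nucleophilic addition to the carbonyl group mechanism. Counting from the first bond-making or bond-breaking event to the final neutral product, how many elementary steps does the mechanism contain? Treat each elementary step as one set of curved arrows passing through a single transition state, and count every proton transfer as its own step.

2

Step 1: Nucleophilic addition: CN⁻ adds to the carbonyl carbon, pushing the π(C=O) electron pair onto oxygen and giving a tetrahedral alkoxide.
Step 2: Proton transfer from HCN to the alkoxide furnishes a cyanohydrin (and releases another CN⁻ to continue the reaction).
Total: 2 elementary steps.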